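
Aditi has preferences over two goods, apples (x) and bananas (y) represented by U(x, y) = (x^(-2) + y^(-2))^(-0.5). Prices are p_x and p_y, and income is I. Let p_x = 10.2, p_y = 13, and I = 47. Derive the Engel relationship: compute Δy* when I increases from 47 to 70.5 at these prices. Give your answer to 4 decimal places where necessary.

Δy* = 0.9768

MRS = MU_x/MU_y = (y/x)^(3). Set equal to p_x/p_y.
Hence y/x = (p_x/p_y)^(1/(3)), i.e. raised to the 1/3 power.
With the ratio pinned down, the budget gives x* = I/(p_x + p_y·(y/x)) and y* = (y/x)·x*.
Numerically y/x = 0.922328, so x* = 47/(10.2 + 13·0.922328) = 2.118 and y* = 0.922328·2.118 = 1.9535.
At I' = 70.5: y* = 2.9303. Change: 2.9303 − 1.9535 = 0.9768.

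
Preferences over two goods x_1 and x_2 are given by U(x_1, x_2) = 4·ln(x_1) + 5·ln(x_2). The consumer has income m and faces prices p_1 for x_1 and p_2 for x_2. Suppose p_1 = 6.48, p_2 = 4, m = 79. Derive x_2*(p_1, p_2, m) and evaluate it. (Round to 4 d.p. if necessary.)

x_2* = 10.9722

MU_x_1/MU_x_2 = (4·x_2)/(5·x_1); tangency sets this equal to p_1/p_2.
Rearranging, p_2·x_2 = (5/4)·p_1·x_1. Substituting into the budget gives p_1·x_1·(1 + (5/4)) = m.
Demand: x_1*(p_1,p_2,m) = 4/9·m/p_1 and x_2* = 5/9·m/p_2.
At p_1=6.48, p_2=4, m=79: x_2* = 5/9·79/4 = 10.9722.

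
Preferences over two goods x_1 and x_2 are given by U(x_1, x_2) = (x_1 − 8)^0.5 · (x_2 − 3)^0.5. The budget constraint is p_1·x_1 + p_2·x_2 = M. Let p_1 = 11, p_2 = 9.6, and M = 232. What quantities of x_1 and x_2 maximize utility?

x_1* = 13.2364, x_2* = 9

Let x_1' = x_1−8, x_2' = x_2−3. MRS = x_2'/x_1' = p_1/p_2.
After buying the subsistence bundle (8, 3), a share 0.5 of the remaining income goes to x_1: x_1* = 8 + 0.5·(M − 8p_1 − 3p_2)/p_1.
Discretionary income = 232 − 8·11 − 3·9.6 = 115.2; x_1* = 8 + 0.5·115.2/11 = 13.2364; x_2* = 3 + 0.5·115.2/9.6 = 9.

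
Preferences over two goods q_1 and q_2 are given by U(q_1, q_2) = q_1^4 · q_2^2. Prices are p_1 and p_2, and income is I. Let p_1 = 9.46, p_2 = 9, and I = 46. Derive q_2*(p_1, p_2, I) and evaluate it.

q_2* = 1.7037

MU_q_1/MU_q_2 = (4·q_2)/(2·q_1); tangency sets this equal to p_1/p_2.
So 4·p_2·q_2 = 2·p_1·q_1; combined with the budget, a share 2/3 of income goes to q_1.
Demand: q_1*(p_1,p_2,I) = 2/3·I/p_1 and q_2* = 1/3·I/p_2.
At p_1=9.46, p_2=9, I=46: q_2* = 1/3·46/9 = 1.7037.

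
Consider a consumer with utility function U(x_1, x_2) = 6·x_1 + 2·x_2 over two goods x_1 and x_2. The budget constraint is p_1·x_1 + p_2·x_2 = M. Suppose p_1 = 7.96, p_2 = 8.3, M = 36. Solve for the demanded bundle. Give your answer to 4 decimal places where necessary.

Linear utility — the consumer picks whichever good has higher MU/price: 6/7.96 = 0.7538 vs 2/8.3 = 0.241.
x_1 gives more utility per dollar, so spend all income on x_1: x_1* = M/p_1, x_2* = 0.
Numerically: x_1* = 4.5226, x_2* = 0.

x_1* = 4.5226, x_2* = 0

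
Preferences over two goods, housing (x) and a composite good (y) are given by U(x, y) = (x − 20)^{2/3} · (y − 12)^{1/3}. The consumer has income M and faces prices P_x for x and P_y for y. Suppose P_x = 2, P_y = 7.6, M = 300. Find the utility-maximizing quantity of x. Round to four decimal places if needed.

x* = 76.2667

MRS = 2·(y−12)/(x−20). Tangency with P_x/P_y gives y−12 = (1/2)·(P_x/P_y)·(x−20).
Substituting into the budget: x* = 20 + 2/3·(M − 20·P_x − 12·P_y)/P_x, and y* = 12 + 1/3·(…)/P_y.
Discretionary income = 300 − 20·2 − 12·7.6 = 168.8; x* = 20 + 2/3·168.8/2 = 76.2667.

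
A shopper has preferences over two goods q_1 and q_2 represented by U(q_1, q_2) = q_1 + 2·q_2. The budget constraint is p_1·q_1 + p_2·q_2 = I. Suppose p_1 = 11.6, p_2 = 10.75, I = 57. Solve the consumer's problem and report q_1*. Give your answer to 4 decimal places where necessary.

q_1* = 0

q_2 gives more utility per dollar, so spend all income on q_2: q_2* = I/p_2, q_1* = 0.
Numerically: q_1* = 0, q_2* = 5.3023.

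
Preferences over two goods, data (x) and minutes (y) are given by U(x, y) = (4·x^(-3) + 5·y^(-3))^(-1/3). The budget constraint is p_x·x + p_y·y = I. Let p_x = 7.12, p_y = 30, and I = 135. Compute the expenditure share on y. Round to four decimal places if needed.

From the CES first-order condition, (4/5)·(y/x)^(4) = p_x/p_y.
Hence y/x = ((5/4)·p_x/p_y)^(1/(4)), i.e. raised to the 0.25 power.
With the ratio pinned down, the budget gives x* = I/(p_x + p_y·(y/x)) and y* = (y/x)·x*.
Numerically y/x = 0.738018, so x* = 135/(7.12 + 30·0.738018) = 4.6137 and y* = 0.738018·4.6137 = 3.405.
Expenditure on y: 30·3.405 = 102.1503; share = 0.7567.

share on y = 0.7567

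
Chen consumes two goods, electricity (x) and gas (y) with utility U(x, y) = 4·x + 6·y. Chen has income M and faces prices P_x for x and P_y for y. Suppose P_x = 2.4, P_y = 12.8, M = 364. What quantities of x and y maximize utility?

x* = 151.6667, y* = 0

Perfect substitutes: compare marginal utility per dollar. 4/P_x vs 6/P_y → 1.6667 vs 0.4688.
x gives more utility per dollar, so spend all income on x: x* = M/P_x, y* = 0.
Numerically: x* = 151.6667, y* = 0.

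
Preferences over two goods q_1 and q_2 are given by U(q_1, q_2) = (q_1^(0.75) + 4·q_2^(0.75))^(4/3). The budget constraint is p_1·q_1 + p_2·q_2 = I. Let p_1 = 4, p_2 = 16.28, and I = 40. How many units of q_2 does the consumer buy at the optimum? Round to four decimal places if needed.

q_2* = 1.9448

MRS = MU_q_1/MU_q_2 = (1/4)·(q_2/q_1)^(0.25). Set equal to p_1/p_2.
Hence q_2/q_1 = (4·p_1/p_2)^(1/(0.25)), i.e. raised to the 4 power.
With the ratio pinned down, the budget gives q_1* = I/(p_1 + p_2·(q_2/q_1)) and q_2* = (q_2/q_1)·q_1*.
Numerically q_2/q_1 = 0.932959, so q_1* = 40/(4 + 16.28·0.932959) = 2.0846 and q_2* = 0.932959·2.0846 = 1.9448.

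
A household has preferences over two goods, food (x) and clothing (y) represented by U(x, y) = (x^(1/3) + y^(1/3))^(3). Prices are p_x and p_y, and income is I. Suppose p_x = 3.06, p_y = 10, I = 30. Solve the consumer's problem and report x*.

x* = 6.3122

Substitute y = (y/x)·x into the budget: x* = I/(p_x + p_y·(y/x)).
Numerically y/x = 0.169271, so x* = 30/(3.06 + 10·0.169271) = 6.3122.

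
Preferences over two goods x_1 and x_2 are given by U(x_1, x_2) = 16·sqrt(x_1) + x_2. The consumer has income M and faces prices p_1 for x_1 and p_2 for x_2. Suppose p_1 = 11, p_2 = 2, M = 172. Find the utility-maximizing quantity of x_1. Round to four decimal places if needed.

x_1* = 2.1157

Utility is quasi-linear in x_2; the FOC for x_1 is 8/√x_1 = p_1/p_2.
Solve: √x_1 = 8·p_2/p_1, so x_1*(p_1,p_2) = (8·p_2/p_1)², and x_2* = (M − p_1·x_1*)/p_2.
Plugging in: x_1* = (8·2/11)² = 2.1157.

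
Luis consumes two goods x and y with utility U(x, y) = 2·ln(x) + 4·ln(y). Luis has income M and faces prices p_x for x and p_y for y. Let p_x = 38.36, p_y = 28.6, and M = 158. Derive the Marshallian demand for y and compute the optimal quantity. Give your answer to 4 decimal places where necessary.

The MRS is (1/2)·y/x. Set MRS = p_x/p_y.
Rearranging, p_y·y = 2·p_x·x. Substituting into the budget gives p_x·x·(1 + 2) = M.
Demand: x*(p_x,p_y,M) = 1/3·M/p_x and y* = 2/3·M/p_y.
At p_x=38.36, p_y=28.6, M=158: y* = 2/3·158/28.6 = 3.683.

y* = 3.683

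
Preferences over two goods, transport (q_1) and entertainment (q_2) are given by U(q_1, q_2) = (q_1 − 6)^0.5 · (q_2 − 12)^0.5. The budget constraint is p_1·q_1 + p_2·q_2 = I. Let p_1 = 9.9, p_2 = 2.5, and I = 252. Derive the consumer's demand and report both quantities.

q_1* = 14.2121, q_2* = 44.52

MRS = (q_2−12)/(q_1−6). Tangency with p_1/p_2 gives q_2−12 = (p_1/p_2)·(q_1−6).
After buying the subsistence bundle (6, 12), a share 0.5 of the remaining income goes to q_1: q_1* = 6 + 0.5·(I − 6p_1 − 12p_2)/p_1.
Discretionary income = 252 − 6·9.9 − 12·2.5 = 162.6; q_1* = 6 + 0.5·162.6/9.9 = 14.2121; q_2* = 12 + 0.5·162.6/2.5 = 44.52.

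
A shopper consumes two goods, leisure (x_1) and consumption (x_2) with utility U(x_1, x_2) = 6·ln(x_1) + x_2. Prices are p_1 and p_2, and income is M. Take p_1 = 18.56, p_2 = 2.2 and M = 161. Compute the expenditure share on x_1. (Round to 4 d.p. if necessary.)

Set MRS = p_1/p_2: (6/x_1)/1 = p_1/p_2.
So x_1*(p_1,p_2) = 6·p_2/p_1, independent of income; and x_2* = (M − 6·p_2)/p_2.
At the given prices: x_1* = 6·2.2/18.56 = 0.7112, and x_2* = 67.1818.
Expenditure on x_1: 18.56·0.7112 = 13.2; share = 0.082.

share on x_1 = 0.082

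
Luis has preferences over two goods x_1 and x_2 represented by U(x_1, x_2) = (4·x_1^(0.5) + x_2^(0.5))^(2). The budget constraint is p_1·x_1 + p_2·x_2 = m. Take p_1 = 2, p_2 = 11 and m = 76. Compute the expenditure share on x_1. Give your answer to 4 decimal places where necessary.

MRS = MU_x_1/MU_x_2 = 4·(x_2/x_1)^(0.5). Set equal to p_1/p_2.
Hence x_2/x_1 = ((1/4)·p_1/p_2)^(1/(0.5)), i.e. raised to the 2 power.
With the ratio pinned down, the budget gives x_1* = m/(p_1 + p_2·(x_2/x_1)) and x_2* = (x_2/x_1)·x_1*.
Numerically x_2/x_1 = 0.002066, so x_1* = 76/(2 + 11·0.002066) = 37.573 and x_2* = 0.002066·37.573 = 0.0776.
Expenditure on x_1: 2·37.573 = 75.1461; share = 0.9888.

share on x_1 = 0.9888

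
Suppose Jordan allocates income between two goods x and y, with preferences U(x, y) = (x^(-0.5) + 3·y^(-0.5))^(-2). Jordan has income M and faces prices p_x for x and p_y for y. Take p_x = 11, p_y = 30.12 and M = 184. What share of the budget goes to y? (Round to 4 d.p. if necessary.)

MRS = MU_x/MU_y = (1/3)·(y/x)^(1.5). Set equal to p_x/p_y.
Hence y/x = (3·p_x/p_y)^(1/(1.5)), i.e. raised to the 2/3 power.
With the ratio pinned down, the budget gives x* = M/(p_x + p_y·(y/x)) and y* = (y/x)·x*.
Numerically y/x = 1.06277, so x* = 184/(11 + 30.12·1.06277) = 4.278 and y* = 1.06277·4.278 = 4.5465.
Expenditure on y: 30.12·4.5465 = 136.9419; share = 0.7442.

share on y = 0.7442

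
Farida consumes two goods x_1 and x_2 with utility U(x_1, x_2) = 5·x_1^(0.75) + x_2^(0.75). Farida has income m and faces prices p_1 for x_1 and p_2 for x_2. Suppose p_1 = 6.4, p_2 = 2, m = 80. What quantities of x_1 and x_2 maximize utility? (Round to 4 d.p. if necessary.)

From the CES first-order condition, 5·(x_2/x_1)^(0.25) = p_1/p_2.
Hence x_2/x_1 = ((1/5)·p_1/p_2)^(1/(0.25)), i.e. raised to the 4 power.
Substitute x_2 = (x_2/x_1)·x_1 into the budget: x_1* = m/(p_1 + p_2·(x_2/x_1)).
Numerically x_2/x_1 = 0.167772, so x_1* = 80/(6.4 + 2·0.167772) = 11.8773 and x_2* = 0.167772·11.8773 = 1.9927.

x_1* = 11.8773, x_2* = 1.9927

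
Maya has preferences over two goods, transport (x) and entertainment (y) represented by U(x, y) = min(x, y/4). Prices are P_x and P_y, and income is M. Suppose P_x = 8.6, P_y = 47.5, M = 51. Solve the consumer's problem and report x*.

x* = 0.2568

With perfect complements, no substitution: consume in ratio x:y = 1:4.
Budget: P_x·x + P_y·4·x = M, so (P_x + 4·P_y)·x = M.
Demand: x*(P_x,P_y,M) = M/(P_x + 4·P_y), y* = 4·M/(P_x + 4·P_y).
Here 8.6 + 4·47.5 = 198.6, giving x* = 0.2568.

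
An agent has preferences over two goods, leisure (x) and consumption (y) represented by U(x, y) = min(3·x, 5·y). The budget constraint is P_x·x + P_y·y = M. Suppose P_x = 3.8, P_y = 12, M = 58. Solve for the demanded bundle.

Leontief preferences: the optimum is at the kink where x/5 = y/3, i.e. y = (3/5)·x.
Budget: P_x·x + P_y·(3/5)·x = M, so (5·P_x + 3·P_y)·x = 5·M.
Demand: x*(P_x,P_y,M) = 5·M/(5·P_x + 3·P_y), y* = 3·M/(5·P_x + 3·P_y).
Here 5·3.8 + 3·12 = 55, giving x* = 5.2727 and y* = 3.1636.

x* = 5.2727, y* = 3.1636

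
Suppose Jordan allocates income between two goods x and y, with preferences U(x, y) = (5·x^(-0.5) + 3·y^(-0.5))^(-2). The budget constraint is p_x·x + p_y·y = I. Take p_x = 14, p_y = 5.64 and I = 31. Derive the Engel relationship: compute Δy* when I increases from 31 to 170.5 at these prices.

Δy* = 8.5192

From the CES first-order condition, (5/3)·(y/x)^(1.5) = p_x/p_y.
Solve for the ratio: y/x = [(3/5)·p_x/p_y]^(2/3).
With the ratio pinned down, the budget gives x* = I/(p_x + p_y·(y/x)) and y* = (y/x)·x*.
Numerically y/x = 1.304168, so x* = 31/(14 + 5.64·1.304168) = 1.4516 and y* = 1.304168·1.4516 = 1.8932.
At I' = 170.5: y* = 10.4123. Change: 10.4123 − 1.8932 = 8.5192.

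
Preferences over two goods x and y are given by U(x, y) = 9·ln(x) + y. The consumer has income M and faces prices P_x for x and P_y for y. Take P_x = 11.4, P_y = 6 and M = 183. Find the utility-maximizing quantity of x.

x* = 4.7368

Set MRS = P_x/P_y: (9/x)/1 = P_x/P_y.
So x*(P_x,P_y) = 9·P_y/P_x, independent of income; and y* = (M − 9·P_y)/P_y.
At the given prices: x* = 9·6/11.4 = 4.7368.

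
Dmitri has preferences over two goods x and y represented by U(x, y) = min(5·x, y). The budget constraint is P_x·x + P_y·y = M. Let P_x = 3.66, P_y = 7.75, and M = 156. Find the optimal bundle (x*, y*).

x* = 3.6784, y* = 18.3919

Leontief preferences: the optimum is at the kink where x/1 = y/5, i.e. y = 5·x.
Budget: P_x·x + P_y·5·x = M, so (P_x + 5·P_y)·x = M.
Demand: x*(P_x,P_y,M) = M/(P_x + 5·P_y), y* = 5·M/(P_x + 5·P_y).
Here 3.66 + 5·7.75 = 42.41, giving x* = 3.6784 and y* = 18.3919.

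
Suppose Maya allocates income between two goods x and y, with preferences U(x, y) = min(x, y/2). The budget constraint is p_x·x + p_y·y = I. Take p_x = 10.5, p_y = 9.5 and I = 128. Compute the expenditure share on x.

With perfect complements, no substitution: consume in ratio x:y = 1:2.
Budget: p_x·x + p_y·2·x = I, so (p_x + 2·p_y)·x = I.
Demand: x*(p_x,p_y,I) = I/(p_x + 2·p_y), y* = 2·I/(p_x + 2·p_y).
Here 10.5 + 2·9.5 = 29.5, giving x* = 4.339 and y* = 8.678.
Expenditure on x: 10.5·4.339 = 45.5593; share = 0.3559.

share on x = 0.3559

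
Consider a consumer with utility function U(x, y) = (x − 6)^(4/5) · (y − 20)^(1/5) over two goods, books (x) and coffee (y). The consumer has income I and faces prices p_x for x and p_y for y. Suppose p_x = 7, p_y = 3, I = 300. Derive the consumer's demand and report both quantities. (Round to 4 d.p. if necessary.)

x* = 28.6286, y* = 33.2

Let x' = x−6, y' = y−20. MRS = 4·y'/x' = p_x/p_y.
After buying the subsistence bundle (6, 20), a share 0.8 of the remaining income goes to x: x* = 6 + 0.8·(I − 6p_x − 20p_y)/p_x.
Discretionary income = 300 − 6·7 − 20·3 = 198; x* = 6 + 0.8·198/7 = 28.6286; y* = 20 + 0.2·198/3 = 33.2.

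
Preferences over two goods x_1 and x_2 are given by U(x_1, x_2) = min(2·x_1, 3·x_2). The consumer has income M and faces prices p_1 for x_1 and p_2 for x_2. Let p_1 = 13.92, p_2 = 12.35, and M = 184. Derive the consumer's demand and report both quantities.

Here 3·13.92 + 2·12.35 = 66.46, giving x_1* = 8.3057 and x_2* = 5.5372.

x_1* = 8.3057, x_2* = 5.5372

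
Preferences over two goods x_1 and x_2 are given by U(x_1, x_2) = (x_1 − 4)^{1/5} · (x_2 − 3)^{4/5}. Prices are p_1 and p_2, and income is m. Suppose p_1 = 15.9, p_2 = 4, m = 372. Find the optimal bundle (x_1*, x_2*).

x_1* = 7.7283, x_2* = 62.28

MRS = (1/4)·(x_2−3)/(x_1−4). Tangency with p_1/p_2 gives x_2−3 = 4·(p_1/p_2)·(x_1−4).
After buying the subsistence bundle (4, 3), a share 0.2 of the remaining income goes to x_1: x_1* = 4 + 0.2·(m − 4p_1 − 3p_2)/p_1.
Discretionary income = 372 − 4·15.9 − 3·4 = 296.4; x_1* = 4 + 0.2·296.4/15.9 = 7.7283; x_2* = 3 + 0.8·296.4/4 = 62.28.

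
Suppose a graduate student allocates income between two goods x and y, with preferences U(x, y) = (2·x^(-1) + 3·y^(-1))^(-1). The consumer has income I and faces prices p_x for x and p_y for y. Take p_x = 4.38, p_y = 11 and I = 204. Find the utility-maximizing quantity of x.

x* = 15.8371

From the CES first-order condition, (2/3)·(y/x)^(2) = p_x/p_y.
Solve for the ratio: y/x = [(3/2)·p_x/p_y]^(0.5).
With the ratio pinned down, the budget gives x* = I/(p_x + p_y·(y/x)) and y* = (y/x)·x*.
Numerically y/x = 0.772834, so x* = 204/(4.38 + 11·0.772834) = 15.8371.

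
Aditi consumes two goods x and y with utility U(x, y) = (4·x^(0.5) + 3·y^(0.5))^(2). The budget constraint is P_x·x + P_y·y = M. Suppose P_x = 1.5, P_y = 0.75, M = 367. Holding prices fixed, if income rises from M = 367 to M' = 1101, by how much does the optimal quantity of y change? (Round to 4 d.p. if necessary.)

Δy* = 518.1176

With the ratio pinned down, the budget gives x* = M/(P_x + P_y·(y/x)) and y* = (y/x)·x*.
Numerically y/x = 2.25, so x* = 367/(1.5 + 0.75·2.25) = 115.1373 and y* = 2.25·115.1373 = 259.0588.
At M' = 1101: y* = 777.1765. Change: 777.1765 − 259.0588 = 518.1176.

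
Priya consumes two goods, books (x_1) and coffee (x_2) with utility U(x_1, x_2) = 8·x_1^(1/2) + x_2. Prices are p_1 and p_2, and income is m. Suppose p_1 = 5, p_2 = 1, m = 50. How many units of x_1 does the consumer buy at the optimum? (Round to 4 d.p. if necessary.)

Set MRS = p_1/p_2: 4·x_1^(−1/2) = p_1/p_2.
Solve: √x_1 = 4·p_2/p_1, so x_1*(p_1,p_2) = (4·p_2/p_1)², and x_2* = (m − p_1·x_1*)/p_2.
Plugging in: x_1* = (4·1/5)² = 0.64.

x_1* = 0.64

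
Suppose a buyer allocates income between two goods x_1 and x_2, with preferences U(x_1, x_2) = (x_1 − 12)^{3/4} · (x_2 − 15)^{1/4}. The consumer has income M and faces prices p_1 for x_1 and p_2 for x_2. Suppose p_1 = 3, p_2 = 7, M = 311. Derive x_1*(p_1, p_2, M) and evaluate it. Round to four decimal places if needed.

After buying the subsistence bundle (12, 15), a share 0.75 of the remaining income goes to x_1: x_1* = 12 + 0.75·(M − 12p_1 − 15p_2)/p_1.
Discretionary income = 311 − 12·3 − 15·7 = 170; x_1* = 12 + 0.75·170/3 = 54.5.

x_1* = 54.5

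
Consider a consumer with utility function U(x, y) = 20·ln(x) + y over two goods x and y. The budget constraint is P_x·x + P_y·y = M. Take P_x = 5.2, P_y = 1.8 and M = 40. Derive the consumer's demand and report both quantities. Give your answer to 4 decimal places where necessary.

Set MRS = P_x/P_y: (20/x)/1 = P_x/P_y.
So x*(P_x,P_y) = 20·P_y/P_x, independent of income; and y* = (M − 20·P_y)/P_y.
At the given prices: x* = 20·1.8/5.2 = 6.9231, and y* = 2.2222.

x* = 6.9231, y* = 2.2222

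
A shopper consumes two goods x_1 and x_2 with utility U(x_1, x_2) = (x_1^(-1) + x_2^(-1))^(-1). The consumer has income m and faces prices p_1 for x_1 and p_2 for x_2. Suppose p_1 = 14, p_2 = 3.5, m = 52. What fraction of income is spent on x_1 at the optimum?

share on x_1 = 0.6667

MU_x_1 ∝ x_1^(-2), MU_x_2 ∝ x_2^(-2), so MRS = (x_2/x_1)^(2) = p_1/p_2.
Hence x_2/x_1 = (p_1/p_2)^(1/(2)), i.e. raised to the 0.5 power.
With the ratio pinned down, the budget gives x_1* = m/(p_1 + p_2·(x_2/x_1)) and x_2* = (x_2/x_1)·x_1*.
Numerically x_2/x_1 = 2, so x_1* = 52/(14 + 3.5·2) = 2.4762 and x_2* = 2·2.4762 = 4.9524.
Expenditure on x_1: 14·2.4762 = 34.6667; share = 0.6667.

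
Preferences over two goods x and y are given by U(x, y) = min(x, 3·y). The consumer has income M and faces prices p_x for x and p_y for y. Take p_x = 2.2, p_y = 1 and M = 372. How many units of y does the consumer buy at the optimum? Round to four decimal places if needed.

y* = 48.9474

With perfect complements, no substitution: consume in ratio x:y = 3:1.
Budget: p_x·x + p_y·(1/3)·x = M, so (3·p_x + p_y)·x = 3·M.
Demand: x*(p_x,p_y,M) = 3·M/(3·p_x + p_y), y* = M/(3·p_x + p_y).
Here 3·2.2 + 1 = 7.6, giving y* = 48.9474.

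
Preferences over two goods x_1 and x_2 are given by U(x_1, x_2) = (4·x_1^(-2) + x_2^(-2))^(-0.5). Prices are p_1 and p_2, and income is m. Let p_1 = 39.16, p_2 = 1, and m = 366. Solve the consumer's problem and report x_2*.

x_2* = 18.9583

MU_x_1 ∝ 4·x_1^(-3), MU_x_2 ∝ x_2^(-3), so MRS = 4·(x_2/x_1)^(3) = p_1/p_2.
Solve for the ratio: x_2/x_1 = [(1/4)·p_1/p_2]^(1/3).
With the ratio pinned down, the budget gives x_1* = m/(p_1 + p_2·(x_2/x_1)) and x_2* = (x_2/x_1)·x_1*.
Numerically x_2/x_1 = 2.139247, so x_1* = 366/(39.16 + 1·2.139247) = 8.8621 and x_2* = 2.139247·8.8621 = 18.9583.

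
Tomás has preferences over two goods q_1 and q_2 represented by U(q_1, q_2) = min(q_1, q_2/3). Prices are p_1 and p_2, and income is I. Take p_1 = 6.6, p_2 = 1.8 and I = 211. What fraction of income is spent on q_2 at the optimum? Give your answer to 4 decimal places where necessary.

share on q_2 = 0.45

With perfect complements, no substitution: consume in ratio q_1:q_2 = 1:3.
Budget: p_1·q_1 + p_2·3·q_1 = I, so (p_1 + 3·p_2)·q_1 = I.
Demand: q_1*(p_1,p_2,I) = I/(p_1 + 3·p_2), q_2* = 3·I/(p_1 + 3·p_2).
Here 6.6 + 3·1.8 = 12, giving q_1* = 17.5833 and q_2* = 52.75.
Expenditure on q_2: 1.8·52.75 = 94.95; share = 0.45.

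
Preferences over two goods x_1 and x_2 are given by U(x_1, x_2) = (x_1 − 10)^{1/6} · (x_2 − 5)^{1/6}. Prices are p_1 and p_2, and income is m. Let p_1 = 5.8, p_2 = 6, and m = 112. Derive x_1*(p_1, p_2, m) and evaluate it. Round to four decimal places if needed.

This is Cobb-Douglas in (x_1−10, x_2−5): tangency gives 1/6·p_2·(x_2−5) = 1/6·p_1·(x_1−10).
Substituting into the budget: x_1* = 10 + 0.5·(m − 10·p_1 − 5·p_2)/p_1, and x_2* = 5 + 0.5·(…)/p_2.
Discretionary income = 112 − 10·5.8 − 5·6 = 24; x_1* = 10 + 0.5·24/5.8 = 12.069.

x_1* = 12.069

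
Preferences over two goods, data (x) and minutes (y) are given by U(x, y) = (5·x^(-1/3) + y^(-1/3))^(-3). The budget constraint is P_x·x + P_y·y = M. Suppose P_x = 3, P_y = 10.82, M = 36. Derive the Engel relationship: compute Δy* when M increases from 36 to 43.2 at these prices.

MU_x ∝ 5·x^(-4/3), MU_y ∝ y^(-4/3), so MRS = 5·(y/x)^(4/3) = P_x/P_y.
Hence y/x = ((1/5)·P_x/P_y)^(1/(4/3)), i.e. raised to the 0.75 power.
Substitute y = (y/x)·x into the budget: x* = M/(P_x + P_y·(y/x)).
Numerically y/x = 0.114273, so x* = 36/(3 + 10.82·0.114273) = 8.4977 and y* = 0.114273·8.4977 = 0.9711.
At M' = 43.2: y* = 1.1653. Change: 1.1653 − 0.9711 = 0.1942.

Δy* = 0.1942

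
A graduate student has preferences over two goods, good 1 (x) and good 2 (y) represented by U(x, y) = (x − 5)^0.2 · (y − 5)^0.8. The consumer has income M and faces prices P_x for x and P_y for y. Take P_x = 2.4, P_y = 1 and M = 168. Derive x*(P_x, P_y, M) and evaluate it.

This is Cobb-Douglas in (x−5, y−5): tangency gives 0.2·P_y·(y−5) = 0.8·P_x·(x−5).
After buying the subsistence bundle (5, 5), a share 0.2 of the remaining income goes to x: x* = 5 + 0.2·(M − 5P_x − 5P_y)/P_x.
Discretionary income = 168 − 5·2.4 − 5·1 = 151; x* = 5 + 0.2·151/2.4 = 17.5833.

x* = 17.5833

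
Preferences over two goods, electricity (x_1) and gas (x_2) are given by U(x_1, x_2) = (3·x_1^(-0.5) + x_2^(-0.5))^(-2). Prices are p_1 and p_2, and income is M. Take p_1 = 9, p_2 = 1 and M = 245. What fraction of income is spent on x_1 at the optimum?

From the CES first-order condition, 3·(x_2/x_1)^(1.5) = p_1/p_2.
Hence x_2/x_1 = ((1/3)·p_1/p_2)^(1/(1.5)), i.e. raised to the 2/3 power.
Substitute x_2 = (x_2/x_1)·x_1 into the budget: x_1* = M/(p_1 + p_2·(x_2/x_1)).
Numerically x_2/x_1 = 2.080084, so x_1* = 245/(9 + 1·2.080084) = 22.1117 and x_2* = 2.080084·22.1117 = 45.9943.
Expenditure on x_1: 9·22.1117 = 199.0057; share = 0.8123.

share on x_1 = 0.8123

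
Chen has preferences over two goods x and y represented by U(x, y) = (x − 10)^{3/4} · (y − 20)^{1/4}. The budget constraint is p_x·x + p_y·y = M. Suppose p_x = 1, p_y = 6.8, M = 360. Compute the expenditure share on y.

share on y = 0.5264

This is Cobb-Douglas in (x−10, y−20): tangency gives 0.75·p_y·(y−20) = 0.25·p_x·(x−10).
Substituting into the budget: x* = 10 + 0.75·(M − 10·p_x − 20·p_y)/p_x, and y* = 20 + 0.25·(…)/p_y.
Discretionary income = 360 − 10·1 − 20·6.8 = 214; x* = 10 + 0.75·214/1 = 170.5; y* = 20 + 0.25·214/6.8 = 27.8676.
Expenditure on y: 6.8·27.8676 = 189.5; share = 0.5264.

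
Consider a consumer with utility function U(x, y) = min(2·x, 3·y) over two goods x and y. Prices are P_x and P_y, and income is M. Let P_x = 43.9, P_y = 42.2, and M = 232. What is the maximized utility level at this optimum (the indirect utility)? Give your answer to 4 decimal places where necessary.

V = 6.4415

With perfect complements, no substitution: consume in ratio x:y = 3:2.
Budget: P_x·x + P_y·(2/3)·x = M, so (3·P_x + 2·P_y)·x = 3·M.
Demand: x*(P_x,P_y,M) = 3·M/(3·P_x + 2·P_y), y* = 2·M/(3·P_x + 2·P_y).
Here 3·43.9 + 2·42.2 = 216.1, giving x* = 3.2207 and y* = 2.1472.
Utility at the optimum: U(3.2207, 2.1472) = 6.4415.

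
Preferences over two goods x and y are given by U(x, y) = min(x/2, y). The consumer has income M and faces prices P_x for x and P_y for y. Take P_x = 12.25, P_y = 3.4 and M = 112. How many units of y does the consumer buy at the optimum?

y* = 4.0143

Leontief preferences: the optimum is at the kink where x/2 = y/1, i.e. y = (1/2)·x.
Budget: P_x·x + P_y·(1/2)·x = M, so (2·P_x + P_y)·x = 2·M.
Demand: x*(P_x,P_y,M) = 2·M/(2·P_x + P_y), y* = M/(2·P_x + P_y).
Here 2·12.25 + 3.4 = 27.9, giving y* = 4.0143.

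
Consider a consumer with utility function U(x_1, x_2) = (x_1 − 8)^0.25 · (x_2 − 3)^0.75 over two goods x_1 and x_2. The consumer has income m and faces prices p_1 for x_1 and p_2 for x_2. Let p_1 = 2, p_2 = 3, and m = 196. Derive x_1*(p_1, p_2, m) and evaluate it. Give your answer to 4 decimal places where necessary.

MRS = (1/3)·(x_2−3)/(x_1−8). Tangency with p_1/p_2 gives x_2−3 = 3·(p_1/p_2)·(x_1−8).
Substituting into the budget: x_1* = 8 + 0.25·(m − 8·p_1 − 3·p_2)/p_1, and x_2* = 3 + 0.75·(…)/p_2.
Discretionary income = 196 − 8·2 − 3·3 = 171; x_1* = 8 + 0.25·171/2 = 29.375.

x_1* = 29.375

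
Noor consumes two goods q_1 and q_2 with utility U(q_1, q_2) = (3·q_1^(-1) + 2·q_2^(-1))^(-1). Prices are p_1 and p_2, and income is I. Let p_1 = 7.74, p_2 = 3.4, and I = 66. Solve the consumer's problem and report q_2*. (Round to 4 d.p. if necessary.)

q_2* = 6.8162

MU_q_1 ∝ 3·q_1^(-2), MU_q_2 ∝ 2·q_2^(-2), so MRS = (3/2)·(q_2/q_1)^(2) = p_1/p_2.
Solve for the ratio: q_2/q_1 = [(2/3)·p_1/p_2]^(0.5).
Substitute q_2 = (q_2/q_1)·q_1 into the budget: q_1* = I/(p_1 + p_2·(q_2/q_1)).
Numerically q_2/q_1 = 1.231928, so q_1* = 66/(7.74 + 3.4·1.231928) = 5.5329 and q_2* = 1.231928·5.5329 = 6.8162.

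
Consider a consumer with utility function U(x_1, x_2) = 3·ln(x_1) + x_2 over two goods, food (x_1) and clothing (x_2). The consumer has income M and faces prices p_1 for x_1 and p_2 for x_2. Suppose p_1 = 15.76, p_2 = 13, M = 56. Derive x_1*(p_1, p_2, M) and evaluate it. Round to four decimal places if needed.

x_1* = 2.4746

Set MRS = p_1/p_2: (3/x_1)/1 = p_1/p_2.
So x_1*(p_1,p_2) = 3·p_2/p_1, independent of income; and x_2* = (M − 3·p_2)/p_2.
At the given prices: x_1* = 3·13/15.76 = 2.4746.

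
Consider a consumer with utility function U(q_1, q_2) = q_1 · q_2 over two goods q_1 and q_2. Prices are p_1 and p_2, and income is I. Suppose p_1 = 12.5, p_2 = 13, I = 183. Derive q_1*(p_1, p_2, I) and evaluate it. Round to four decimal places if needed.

Demand: q_1*(p_1,p_2,I) = 0.5·I/p_1 and q_2* = 0.5·I/p_2.
At p_1=12.5, p_2=13, I=183: q_1* = 0.5·183/12.5 = 7.32.

q_1* = 7.32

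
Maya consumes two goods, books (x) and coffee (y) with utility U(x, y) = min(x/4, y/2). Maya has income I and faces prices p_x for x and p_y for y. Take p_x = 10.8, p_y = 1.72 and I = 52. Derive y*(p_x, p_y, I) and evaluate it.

y* = 2.2298

Demand: x*(p_x,p_y,I) = 4·I/(4·p_x + 2·p_y), y* = 2·I/(4·p_x + 2·p_y).
Here 4·10.8 + 2·1.72 = 46.64, giving y* = 2.2298.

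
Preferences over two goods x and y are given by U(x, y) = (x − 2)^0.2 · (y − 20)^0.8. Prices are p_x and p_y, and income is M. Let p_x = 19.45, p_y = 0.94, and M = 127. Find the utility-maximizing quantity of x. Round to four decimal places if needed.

x* = 2.7126

MRS = (1/4)·(y−20)/(x−2). Tangency with p_x/p_y gives y−20 = 4·(p_x/p_y)·(x−2).
After buying the subsistence bundle (2, 20), a share 0.2 of the remaining income goes to x: x* = 2 + 0.2·(M − 2p_x − 20p_y)/p_x.
Discretionary income = 127 − 2·19.45 − 20·0.94 = 69.3; x* = 2 + 0.2·69.3/19.45 = 2.7126.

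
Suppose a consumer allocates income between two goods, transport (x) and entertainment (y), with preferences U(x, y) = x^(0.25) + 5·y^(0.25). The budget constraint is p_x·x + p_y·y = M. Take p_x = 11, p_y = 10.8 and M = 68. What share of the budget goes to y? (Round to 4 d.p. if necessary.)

share on y = 0.8959

Substitute y = (y/x)·x into the budget: x* = M/(p_x + p_y·(y/x)).
Numerically y/x = 8.761637, so x* = 68/(11 + 10.8·8.761637) = 0.6438 and y* = 8.761637·0.6438 = 5.6406.
Expenditure on y: 10.8·5.6406 = 60.9184; share = 0.8959.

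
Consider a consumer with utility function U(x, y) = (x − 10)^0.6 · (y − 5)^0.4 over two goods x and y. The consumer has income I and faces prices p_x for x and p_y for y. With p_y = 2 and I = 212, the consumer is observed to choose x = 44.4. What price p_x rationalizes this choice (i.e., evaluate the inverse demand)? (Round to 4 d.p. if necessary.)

p_x = 3

MRS = (3/2)·(y−5)/(x−10). Tangency with p_x/p_y gives y−5 = (2/3)·(p_x/p_y)·(x−10).
After buying the subsistence bundle (10, 5), a share 0.6 of the remaining income goes to x: x* = 10 + 0.6·(I − 10p_x − 5p_y)/p_x.
Set x* = 44.4 in the demand function and solve for p_x: p_x = 3.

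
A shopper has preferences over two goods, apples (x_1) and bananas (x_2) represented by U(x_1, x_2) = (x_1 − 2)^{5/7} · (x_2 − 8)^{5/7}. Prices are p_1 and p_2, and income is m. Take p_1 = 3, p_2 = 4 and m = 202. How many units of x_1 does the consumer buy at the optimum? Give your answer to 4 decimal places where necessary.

x_1* = 29.3333

Let x_1' = x_1−2, x_2' = x_2−8. MRS = x_2'/x_1' = p_1/p_2.
Substituting into the budget: x_1* = 2 + 0.5·(m − 2·p_1 − 8·p_2)/p_1, and x_2* = 8 + 0.5·(…)/p_2.
Discretionary income = 202 − 2·3 − 8·4 = 164; x_1* = 2 + 0.5·164/3 = 29.3333.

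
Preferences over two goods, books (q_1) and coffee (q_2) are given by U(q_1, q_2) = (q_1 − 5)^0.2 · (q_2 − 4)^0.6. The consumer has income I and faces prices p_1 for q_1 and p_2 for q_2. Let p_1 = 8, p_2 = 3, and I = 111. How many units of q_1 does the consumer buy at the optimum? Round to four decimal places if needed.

MRS = (1/3)·(q_2−4)/(q_1−5). Tangency with p_1/p_2 gives q_2−4 = 3·(p_1/p_2)·(q_1−5).
Substituting into the budget: q_1* = 5 + 0.25·(I − 5·p_1 − 4·p_2)/p_1, and q_2* = 4 + 0.75·(…)/p_2.
Discretionary income = 111 − 5·8 − 4·3 = 59; q_1* = 5 + 0.25·59/8 = 6.8438.

q_1* = 6.8438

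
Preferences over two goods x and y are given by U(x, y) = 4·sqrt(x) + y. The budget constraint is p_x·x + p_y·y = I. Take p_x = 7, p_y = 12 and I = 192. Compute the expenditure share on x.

share on x = 0.4286

MU_x = 2/√x, MU_y = 1. Tangency: 2/√x = p_x/p_y.
Solve: √x = 2·p_y/p_x, so x*(p_x,p_y) = (2·p_y/p_x)², and y* = (I − p_x·x*)/p_y.
Plugging in: x* = (2·12/7)² = 11.7551, y* = 9.1429.
Expenditure on x: 7·11.7551 = 82.2857; share = 0.4286.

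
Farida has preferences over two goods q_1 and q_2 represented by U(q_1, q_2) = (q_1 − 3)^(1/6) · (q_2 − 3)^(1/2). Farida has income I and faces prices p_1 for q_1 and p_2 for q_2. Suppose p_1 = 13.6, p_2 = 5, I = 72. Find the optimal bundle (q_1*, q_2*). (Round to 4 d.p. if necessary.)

MRS = (1/3)·(q_2−3)/(q_1−3). Tangency with p_1/p_2 gives q_2−3 = 3·(p_1/p_2)·(q_1−3).
Substituting into the budget: q_1* = 3 + 0.25·(I − 3·p_1 − 3·p_2)/p_1, and q_2* = 3 + 0.75·(…)/p_2.
Discretionary income = 72 − 3·13.6 − 3·5 = 16.2; q_1* = 3 + 0.25·16.2/13.6 = 3.2978; q_2* = 3 + 0.75·16.2/5 = 5.43.

q_1* = 3.2978, q_2* = 5.43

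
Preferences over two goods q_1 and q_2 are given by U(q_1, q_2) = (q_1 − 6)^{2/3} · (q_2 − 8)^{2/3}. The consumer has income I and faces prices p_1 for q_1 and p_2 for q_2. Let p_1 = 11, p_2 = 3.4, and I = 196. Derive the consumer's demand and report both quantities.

q_1* = 10.6727, q_2* = 23.1176

This is Cobb-Douglas in (q_1−6, q_2−8): tangency gives 2/3·p_2·(q_2−8) = 2/3·p_1·(q_1−6).
Substituting into the budget: q_1* = 6 + 0.5·(I − 6·p_1 − 8·p_2)/p_1, and q_2* = 8 + 0.5·(…)/p_2.
Discretionary income = 196 − 6·11 − 8·3.4 = 102.8; q_1* = 6 + 0.5·102.8/11 = 10.6727; q_2* = 8 + 0.5·102.8/3.4 = 23.1176.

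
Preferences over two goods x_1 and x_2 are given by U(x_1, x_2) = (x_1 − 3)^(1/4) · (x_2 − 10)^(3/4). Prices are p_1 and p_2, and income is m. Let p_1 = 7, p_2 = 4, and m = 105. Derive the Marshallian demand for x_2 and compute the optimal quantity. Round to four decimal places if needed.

Substituting into the budget: x_1* = 3 + 0.25·(m − 3·p_1 − 10·p_2)/p_1, and x_2* = 10 + 0.75·(…)/p_2.
Discretionary income = 105 − 3·7 − 10·4 = 44; x_2* = 10 + 0.75·44/4 = 18.25.

x_2* = 18.25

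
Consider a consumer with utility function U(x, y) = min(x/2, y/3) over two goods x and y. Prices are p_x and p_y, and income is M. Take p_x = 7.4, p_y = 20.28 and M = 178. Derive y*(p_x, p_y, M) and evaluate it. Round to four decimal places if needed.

With perfect complements, no substitution: consume in ratio x:y = 2:3.
Budget: p_x·x + p_y·(3/2)·x = M, so (2·p_x + 3·p_y)·x = 2·M.
Demand: x*(p_x,p_y,M) = 2·M/(2·p_x + 3·p_y), y* = 3·M/(2·p_x + 3·p_y).
Here 2·7.4 + 3·20.28 = 75.64, giving y* = 7.0598.

y* = 7.0598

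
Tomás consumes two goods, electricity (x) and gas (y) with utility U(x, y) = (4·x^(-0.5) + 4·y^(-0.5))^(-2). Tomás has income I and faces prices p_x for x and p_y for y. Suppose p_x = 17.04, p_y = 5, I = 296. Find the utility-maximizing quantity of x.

With the ratio pinned down, the budget gives x* = I/(p_x + p_y·(y/x)) and y* = (y/x)·x*.
Numerically y/x = 2.264643, so x* = 296/(17.04 + 5·2.264643) = 10.4361.

x* = 10.4361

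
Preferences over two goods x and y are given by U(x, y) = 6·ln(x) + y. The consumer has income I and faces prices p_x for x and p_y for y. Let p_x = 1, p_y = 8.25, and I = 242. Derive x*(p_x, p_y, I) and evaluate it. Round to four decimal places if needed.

MU_x = 6/x, MU_y = 1. Tangency: 6/x = p_x/p_y.
So x*(p_x,p_y) = 6·p_y/p_x, independent of income; and y* = (I − 6·p_y)/p_y.
At the given prices: x* = 6·8.25/1 = 49.5.

x* = 49.5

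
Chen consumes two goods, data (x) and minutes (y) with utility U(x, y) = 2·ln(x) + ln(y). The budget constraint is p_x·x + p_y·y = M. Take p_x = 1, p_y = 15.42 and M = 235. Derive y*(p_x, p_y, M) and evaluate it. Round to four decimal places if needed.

Demand: x*(p_x,p_y,M) = 2/3·M/p_x and y* = 1/3·M/p_y.
At p_x=1, p_y=15.42, M=235: y* = 1/3·235/15.42 = 5.08.

y* = 5.08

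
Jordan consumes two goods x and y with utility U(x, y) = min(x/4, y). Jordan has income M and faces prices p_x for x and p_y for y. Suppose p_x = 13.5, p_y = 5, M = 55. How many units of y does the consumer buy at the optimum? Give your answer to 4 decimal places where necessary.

y* = 0.9322

Leontief preferences: the optimum is at the kink where x/4 = y/1, i.e. y = (1/4)·x.
Budget: p_x·x + p_y·(1/4)·x = M, so (4·p_x + p_y)·x = 4·M.
Demand: x*(p_x,p_y,M) = 4·M/(4·p_x + p_y), y* = M/(4·p_x + p_y).
Here 4·13.5 + 5 = 59, giving y* = 0.9322.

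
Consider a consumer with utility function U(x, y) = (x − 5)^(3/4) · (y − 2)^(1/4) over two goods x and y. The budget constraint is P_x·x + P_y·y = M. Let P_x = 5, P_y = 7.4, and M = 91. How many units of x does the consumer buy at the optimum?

x* = 12.68

This is Cobb-Douglas in (x−5, y−2): tangency gives 0.75·P_y·(y−2) = 0.25·P_x·(x−5).
Substituting into the budget: x* = 5 + 0.75·(M − 5·P_x − 2·P_y)/P_x, and y* = 2 + 0.25·(…)/P_y.
Discretionary income = 91 − 5·5 − 2·7.4 = 51.2; x* = 5 + 0.75·51.2/5 = 12.68.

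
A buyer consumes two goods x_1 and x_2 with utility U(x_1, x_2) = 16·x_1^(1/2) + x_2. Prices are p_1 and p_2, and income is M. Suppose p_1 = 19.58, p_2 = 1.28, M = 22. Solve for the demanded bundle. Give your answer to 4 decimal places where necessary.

x_1* = 0.2735, x_2* = 13.0036

Set MRS = p_1/p_2: 8·x_1^(−1/2) = p_1/p_2.
Solve: √x_1 = 8·p_2/p_1, so x_1*(p_1,p_2) = (8·p_2/p_1)², and x_2* = (M − p_1·x_1*)/p_2.
Plugging in: x_1* = (8·1.28/19.58)² = 0.2735, x_2* = 13.0036.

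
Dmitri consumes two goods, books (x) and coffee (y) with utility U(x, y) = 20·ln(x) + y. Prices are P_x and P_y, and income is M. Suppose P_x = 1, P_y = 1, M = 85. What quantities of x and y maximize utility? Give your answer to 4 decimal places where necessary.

Set MRS = P_x/P_y: (20/x)/1 = P_x/P_y.
So x*(P_x,P_y) = 20·P_y/P_x, independent of income; and y* = (M − 20·P_y)/P_y.
At the given prices: x* = 20·1/1 = 20, and y* = 65.

x* = 20, y* = 65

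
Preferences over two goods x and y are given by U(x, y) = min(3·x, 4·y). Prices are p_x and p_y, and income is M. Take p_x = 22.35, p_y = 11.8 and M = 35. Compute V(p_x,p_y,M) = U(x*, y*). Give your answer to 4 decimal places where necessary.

With perfect complements, no substitution: consume in ratio x:y = 4:3.
Budget: p_x·x + p_y·(3/4)·x = M, so (4·p_x + 3·p_y)·x = 4·M.
Demand: x*(p_x,p_y,M) = 4·M/(4·p_x + 3·p_y), y* = 3·M/(4·p_x + 3·p_y).
Here 4·22.35 + 3·11.8 = 124.8, giving x* = 1.1218 and y* = 0.8413.
Utility at the optimum: U(1.1218, 0.8413) = 3.3654.

V = 3.3654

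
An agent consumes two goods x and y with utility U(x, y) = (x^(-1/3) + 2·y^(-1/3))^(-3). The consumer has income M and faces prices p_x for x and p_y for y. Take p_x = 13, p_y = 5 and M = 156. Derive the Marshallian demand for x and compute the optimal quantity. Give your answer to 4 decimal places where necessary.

x* = 5.1626

MRS = MU_x/MU_y = (1/2)·(y/x)^(4/3). Set equal to p_x/p_y.
Hence y/x = (2·p_x/p_y)^(1/(4/3)), i.e. raised to the 0.75 power.
Substitute y = (y/x)·x into the budget: x* = M/(p_x + p_y·(y/x)).
Numerically y/x = 3.443519, so x* = 156/(13 + 5·3.443519) = 5.1626.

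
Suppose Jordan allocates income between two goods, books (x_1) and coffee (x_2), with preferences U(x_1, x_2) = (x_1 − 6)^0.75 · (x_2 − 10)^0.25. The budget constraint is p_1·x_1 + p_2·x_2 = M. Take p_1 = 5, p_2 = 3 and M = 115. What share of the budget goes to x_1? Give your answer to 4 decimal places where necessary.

share on x_1 = 0.6196

MRS = 3·(x_2−10)/(x_1−6). Tangency with p_1/p_2 gives x_2−10 = (1/3)·(p_1/p_2)·(x_1−6).
Substituting into the budget: x_1* = 6 + 0.75·(M − 6·p_1 − 10·p_2)/p_1, and x_2* = 10 + 0.25·(…)/p_2.
Discretionary income = 115 − 6·5 − 10·3 = 55; x_1* = 6 + 0.75·55/5 = 14.25; x_2* = 10 + 0.25·55/3 = 14.5833.
Expenditure on x_1: 5·14.25 = 71.25; share = 0.6196.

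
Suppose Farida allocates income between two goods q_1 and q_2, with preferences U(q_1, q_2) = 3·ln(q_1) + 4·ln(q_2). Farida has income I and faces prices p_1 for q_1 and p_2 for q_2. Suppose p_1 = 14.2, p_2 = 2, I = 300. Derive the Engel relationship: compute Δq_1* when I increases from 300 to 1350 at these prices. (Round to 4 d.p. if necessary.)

Δq_1* = 31.6901

The MRS is (3/4)·q_2/q_1. Set MRS = p_1/p_2.
Rearranging, p_2·q_2 = (4/3)·p_1·q_1. Substituting into the budget gives p_1·q_1·(1 + (4/3)) = I.
Demand: q_1*(p_1,p_2,I) = 3/7·I/p_1 and q_2* = 4/7·I/p_2.
At p_1=14.2, p_2=2, I=300: q_1* = 3/7·300/14.2 = 9.0543.
At I' = 1350: q_1* = 40.7445. Change: 40.7445 − 9.0543 = 31.6901.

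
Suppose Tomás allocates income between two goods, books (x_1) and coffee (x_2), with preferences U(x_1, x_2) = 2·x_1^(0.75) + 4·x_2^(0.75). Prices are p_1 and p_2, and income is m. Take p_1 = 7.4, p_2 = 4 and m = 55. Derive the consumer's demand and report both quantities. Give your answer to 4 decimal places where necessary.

x_1* = 0.0726, x_2* = 13.6156

MRS = MU_x_1/MU_x_2 = (1/2)·(x_2/x_1)^(0.25). Set equal to p_1/p_2.
Solve for the ratio: x_2/x_1 = [2·p_1/p_2]^(4).
Substitute x_2 = (x_2/x_1)·x_1 into the budget: x_1* = m/(p_1 + p_2·(x_2/x_1)).
Numerically x_2/x_1 = 187.4161, so x_1* = 55/(7.4 + 4·187.4161) = 0.0726 and x_2* = 187.4161·0.0726 = 13.6156.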